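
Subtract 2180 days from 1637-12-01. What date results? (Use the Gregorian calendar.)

−365 (one year) → Dec 1, 1636 (1815 left).
−366 (one year; includes Feb 29, 1636) → Dec 1, 1635 (1449 left).
−365 (one year) → Dec 1, 1634 (1084 left).
−365 (one year) → Dec 1, 1633 (719 left).
−365 (one year) → Dec 1, 1632 (354 left).
−1 → Nov 30, 1632 (end of Nov, 30 days; 353 left).
−30 → Oct 31, 1632 (end of Oct, 31 days; 323 left).
−31 → Sep 30, 1632 (end of Sep, 30 days; 292 left).
−30 → Aug 31, 1632 (end of Aug, 31 days; 262 left).
−31 → Jul 31, 1632 (end of Jul, 31 days; 231 left).
−31 → Jun 30, 1632 (end of Jun, 30 days; 200 left).
−30 → May 31, 1632 (end of May, 31 days; 170 left).
−31 → Apr 30, 1632 (end of Apr, 30 days; 139 left).
−30 → Mar 31, 1632 (end of Mar, 31 days; 109 left).
−31 → Feb 29, 1632 (end of Feb, 29 days; 78 left).
−29 → Jan 31, 1632 (end of Jan, 31 days; 49 left).
−31 → Dec 31, 1631 (end of Dec, 31 days; 18 left).
−18 → Dec 13, 1631.

December 13, 1631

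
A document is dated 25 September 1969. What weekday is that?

Doomsday rule: the anchor day for the 1900s is Wednesday. For year 69: 69÷12 = 5 r 9, and 9÷4 = 2, so 5+9+2 = 16.
Wednesday + 16 ≡ Friday — that's 1969's doomsday.
In September the doomsday date is Sep 5.
Sep 25 is 20 days after Sep 5; 20 mod 7 = 6, so Friday + 6 = Thursday.

Thursday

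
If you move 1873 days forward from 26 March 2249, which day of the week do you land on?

First find the weekday of Mar 26, 2249. Doomsday rule: the anchor day for the 2200s is Friday. For year 49: 49÷12 = 4 r 1, and 1÷4 = 0, so 4+1+0 = 5.
Friday + 5 ≡ Wednesday — that's 2249's doomsday.
In March the doomsday date is Mar 14.
Mar 26 is 12 days after Mar 14; 12 mod 7 = 5, so Wednesday + 5 = Monday.
1873 mod 7 = 4, so 1873 days after a Monday is Monday + 4 = Friday.

Friday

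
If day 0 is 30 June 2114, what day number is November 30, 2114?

153

Jun 30, 2114 → Jul 30, 2114: 30 days (June has 30).
Jul 30, 2114 → Aug 30, 2114: 31 days (July has 31).
Aug 30, 2114 → Sep 30, 2114: 31 days (August has 31).
Sep 30, 2114 → Oct 30, 2114: 30 days (September has 30).
Oct 30, 2114 → Nov 30, 2114: 31 days.
Total: 153 days.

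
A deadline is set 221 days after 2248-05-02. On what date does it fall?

May has 31 days: +30 → Jun 1, 2248 (191 left).
Jun has 30 days: +30 → Jul 1, 2248 (161 left).
Jul has 31 days: +31 → Aug 1, 2248 (130 left).
Aug has 31 days: +31 → Sep 1, 2248 (99 left).
Sep has 30 days: +30 → Oct 1, 2248 (69 left).
Oct has 31 days: +31 → Nov 1, 2248 (38 left).
Nov has 30 days: +30 → Dec 1, 2248 (8 left).
+8 → Dec 9, 2248.

December 9, 2248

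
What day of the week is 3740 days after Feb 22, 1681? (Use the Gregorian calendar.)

Monday

First find the weekday of Feb 22, 1681. Doomsday rule: the anchor day for the 1600s is Tuesday. For year 81: 81÷12 = 6 r 9, and 9÷4 = 2, so 6+9+2 = 17.
Tuesday + 17 ≡ Friday — that's 1681's doomsday.
In February the doomsday date is Feb 28 (1681 is not a leap year).
Feb 22 is 6 days before Feb 28; 6 mod 7 = 6, so Friday − 6 = Saturday.
3740 mod 7 = 2, so 3740 days after a Saturday is Saturday + 2 = Monday.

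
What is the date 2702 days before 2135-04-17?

−365 (one year) → Apr 17, 2134 (2337 left).
−365 (one year) → Apr 17, 2133 (1972 left).
−365 (one year) → Apr 17, 2132 (1607 left).
−366 (one year; includes Feb 29, 2132) → Apr 17, 2131 (1241 left).
−365 (one year) → Apr 17, 2130 (876 left).
−365 (one year) → Apr 17, 2129 (511 left).
−365 (one year) → Apr 17, 2128 (146 left).
−17 → Mar 31, 2128 (end of Mar, 31 days; 129 left).
−31 → Feb 29, 2128 (end of Feb, 29 days; 98 left).
−29 → Jan 31, 2128 (end of Jan, 31 days; 69 left).
−31 → Dec 31, 2127 (end of Dec, 31 days; 38 left).
−31 → Nov 30, 2127 (end of Nov, 30 days; 7 left).
−7 → Nov 23, 2127.

November 23, 2127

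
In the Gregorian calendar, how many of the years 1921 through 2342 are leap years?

102

Multiples of 4 in [1921,2342]: 105.
Of those, multiples of 100: 4 (not leap unless ÷400).
Multiples of 400: 1.
Leap years = 105 − 4 + 1 = 102.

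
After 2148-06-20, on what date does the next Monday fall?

Jun 20, 2148 is a Thursday.
From Thursday to the next Monday is 4 days.
Jun 20, 2148 + 4 = Jun 24, 2148.

June 24, 2148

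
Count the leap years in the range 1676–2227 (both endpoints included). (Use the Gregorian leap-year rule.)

Multiples of 4 in [1676,2227]: 138.
Of those, multiples of 100: 6 (not leap unless ÷400).
Multiples of 400: 1.
Leap years = 138 − 6 + 1 = 133.

133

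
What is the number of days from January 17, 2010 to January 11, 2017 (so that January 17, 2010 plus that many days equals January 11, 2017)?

Jan 17, 2010 → Jan 17, 2011: 365 days.
Jan 17, 2011 → Jan 17, 2012: 365 days.
Jan 17, 2012 → Jan 17, 2013: 366 days (Feb 29, 2012 is in that span).
Jan 17, 2013 → Jan 17, 2014: 365 days.
Jan 17, 2014 → Jan 17, 2015: 365 days.
Jan 17, 2015 → Jan 17, 2016: 365 days.
Jan 17, 2016 → Feb 17, 2016: 31 days (January has 31).
Feb 17, 2016 → Mar 17, 2016: 29 days (February has 29).
Mar 17, 2016 → Apr 17, 2016: 31 days (March has 31).
Apr 17, 2016 → May 17, 2016: 30 days (April has 30).
May 17, 2016 → Jun 17, 2016: 31 days (May has 31).
Jun 17, 2016 → Jul 17, 2016: 30 days (June has 30).
Jul 17, 2016 → Aug 17, 2016: 31 days (July has 31).
Aug 17, 2016 → Sep 17, 2016: 31 days (August has 31).
Sep 17, 2016 → Oct 17, 2016: 30 days (September has 30).
Oct 17, 2016 → Nov 17, 2016: 31 days (October has 31).
Nov 17, 2016 → Dec 17, 2016: 30 days (November has 30).
Dec 17, 2016 → Jan 11, 2017: 25 days.
Total: 2551 days.

2551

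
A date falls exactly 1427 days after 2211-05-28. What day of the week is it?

Monday

First find the weekday of May 28, 2211. Doomsday rule: the anchor day for the 2200s is Friday. For year 11: 11÷12 = 0 r 11, and 11÷4 = 2, so 0+11+2 = 13.
Friday + 13 ≡ Thursday — that's 2211's doomsday.
In May the doomsday date is May 9.
May 28 is 19 days after May 9; 19 mod 7 = 5, so Thursday + 5 = Tuesday.
1427 mod 7 = 6, so 1427 days after a Tuesday is Tuesday + 6 = Monday.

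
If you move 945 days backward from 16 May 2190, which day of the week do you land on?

First find the weekday of May 16, 2190. Doomsday rule: the anchor day for the 2100s is Sunday. For year 90: 90÷12 = 7 r 6, and 6÷4 = 1, so 7+6+1 = 14.
Sunday + 14 ≡ Sunday — that's 2190's doomsday.
In May the doomsday date is May 9.
May 16 is 7 days after May 9; 7 mod 7 = 0, so Sunday + 0 = Sunday.
945 mod 7 = 0, so 945 days before a Sunday is Sunday − 0 = Sunday.

Sunday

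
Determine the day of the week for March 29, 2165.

Friday

Doomsday rule: the anchor day for the 2100s is Sunday. For year 65: 65÷12 = 5 r 5, and 5÷4 = 1, so 5+5+1 = 11.
Sunday + 11 ≡ Thursday — that's 2165's doomsday.
In March the doomsday date is Mar 14.
Mar 29 is 15 days after Mar 14; 15 mod 7 = 1, so Thursday + 1 = Friday.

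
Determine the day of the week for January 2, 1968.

January 1, 1968 is a Monday.
Jan 1, 1968 → Jan 2, 1968: 1 days.
Total: 1 days.
1 mod 7 = 1, so Monday + 1 = Tuesday.

Tuesday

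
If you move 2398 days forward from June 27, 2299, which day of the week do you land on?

First find the weekday of Jun 27, 2299. Doomsday rule: the anchor day for the 2200s is Friday. For year 99: 99÷12 = 8 r 3, and 3÷4 = 0, so 8+3+0 = 11.
Friday + 11 ≡ Tuesday — that's 2299's doomsday.
In June the doomsday date is Jun 6.
Jun 27 is 21 days after Jun 6; 21 mod 7 = 0, so Tuesday + 0 = Tuesday.
2398 mod 7 = 4, so 2398 days after a Tuesday is Tuesday + 4 = Saturday.

Saturday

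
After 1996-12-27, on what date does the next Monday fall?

Dec 27, 1996 is a Friday.
From Friday to the next Monday is 3 days.
Dec 27, 1996 + 3 = Dec 30, 1996.

December 30, 1996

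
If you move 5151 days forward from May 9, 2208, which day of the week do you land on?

Sunday

First find the weekday of May 9, 2208. Doomsday rule: the anchor day for the 2200s is Friday. For year 08: 8÷12 = 0 r 8, and 8÷4 = 2, so 0+8+2 = 10.
Friday + 10 ≡ Monday — that's 2208's doomsday.
In May the doomsday date is May 9.
May 9 is the doomsday itself: Monday.
5151 mod 7 = 6, so 5151 days after a Monday is Monday + 6 = Sunday.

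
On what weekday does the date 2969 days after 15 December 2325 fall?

First find the weekday of Dec 15, 2325. Doomsday rule: the anchor day for the 2300s is Wednesday. For year 25: 25÷12 = 2 r 1, and 1÷4 = 0, so 2+1+0 = 3.
Wednesday + 3 ≡ Saturday — that's 2325's doomsday.
In December the doomsday date is Dec 12.
Dec 15 is 3 days after Dec 12; 3 mod 7 = 3, so Saturday + 3 = Tuesday.
2969 mod 7 = 1, so 2969 days after a Tuesday is Tuesday + 1 = Wednesday.

Wednesday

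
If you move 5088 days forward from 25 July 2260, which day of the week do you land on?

First find the weekday of Jul 25, 2260. Doomsday rule: the anchor day for the 2200s is Friday. For year 60: 60÷12 = 5 r 0, and 0÷4 = 0, so 5+0+0 = 5.
Friday + 5 ≡ Wednesday — that's 2260's doomsday.
In July the doomsday date is Jul 11.
Jul 25 is 14 days after Jul 11; 14 mod 7 = 0, so Wednesday + 0 = Wednesday.
5088 mod 7 = 6, so 5088 days after a Wednesday is Wednesday + 6 = Tuesday.

Tuesday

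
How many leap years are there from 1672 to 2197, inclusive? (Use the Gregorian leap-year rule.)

Multiples of 4 in [1672,2197]: 132.
Of those, multiples of 100: 5 (not leap unless ÷400).
Multiples of 400: 1.
Leap years = 132 − 5 + 1 = 128.

128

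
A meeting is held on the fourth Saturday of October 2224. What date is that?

October 23, 2224

October 1, 2224 is a Friday.
The first Saturday is therefore October 2 (1 days later).
The fourth Saturday is 2 + 3×7 = October 23.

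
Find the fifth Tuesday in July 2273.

July 1, 2273 is a Tuesday.
The first Tuesday is therefore July 1 (same day).
The fifth Tuesday is 1 + 4×7 = July 29.

July 29, 2273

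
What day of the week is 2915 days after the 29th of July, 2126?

Thursday

First find the weekday of Jul 29, 2126. Doomsday rule: the anchor day for the 2100s is Sunday. For year 26: 26÷12 = 2 r 2, and 2÷4 = 0, so 2+2+0 = 4.
Sunday + 4 ≡ Thursday — that's 2126's doomsday.
In July the doomsday date is Jul 11.
Jul 29 is 18 days after Jul 11; 18 mod 7 = 4, so Thursday + 4 = Monday.
2915 mod 7 = 3, so 2915 days after a Monday is Monday + 3 = Thursday.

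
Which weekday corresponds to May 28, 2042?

Wednesday

Doomsday rule: the anchor day for the 2000s is Tuesday. For year 42: 42÷12 = 3 r 6, and 6÷4 = 1, so 3+6+1 = 10.
Tuesday + 10 ≡ Friday — that's 2042's doomsday.
In May the doomsday date is May 9.
May 28 is 19 days after May 9; 19 mod 7 = 5, so Friday + 5 = Wednesday.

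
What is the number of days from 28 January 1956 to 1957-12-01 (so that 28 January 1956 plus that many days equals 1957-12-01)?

Jan 28, 1956 → Jan 28, 1957: 366 days (Feb 29, 1956 is in that span).
Jan 28, 1957 → Feb 28, 1957: 31 days (January has 31).
Feb 28, 1957 → Mar 28, 1957: 28 days (February has 28).
Mar 28, 1957 → Apr 28, 1957: 31 days (March has 31).
Apr 28, 1957 → May 28, 1957: 30 days (April has 30).
May 28, 1957 → Jun 28, 1957: 31 days (May has 31).
Jun 28, 1957 → Jul 28, 1957: 30 days (June has 30).
Jul 28, 1957 → Aug 28, 1957: 31 days (July has 31).
Aug 28, 1957 → Sep 28, 1957: 31 days (August has 31).
Sep 28, 1957 → Oct 28, 1957: 30 days (September has 30).
Oct 28, 1957 → Nov 28, 1957: 31 days (October has 31).
Nov 28, 1957 → Dec 1, 1957: 3 days.
Total: 673 days.

673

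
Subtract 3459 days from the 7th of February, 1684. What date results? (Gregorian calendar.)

−365 (one year) → Feb 7, 1683 (3094 left).
−365 (one year) → Feb 7, 1682 (2729 left).
−365 (one year) → Feb 7, 1681 (2364 left).
−366 (one year; includes Feb 29, 1680) → Feb 7, 1680 (1998 left).
−365 (one year) → Feb 7, 1679 (1633 left).
−365 (one year) → Feb 7, 1678 (1268 left).
−365 (one year) → Feb 7, 1677 (903 left).
−366 (one year; includes Feb 29, 1676) → Feb 7, 1676 (537 left).
−365 (one year) → Feb 7, 1675 (172 left).
−7 → Jan 31, 1675 (end of Jan, 31 days; 165 left).
−31 → Dec 31, 1674 (end of Dec, 31 days; 134 left).
−31 → Nov 30, 1674 (end of Nov, 30 days; 103 left).
−30 → Oct 31, 1674 (end of Oct, 31 days; 73 left).
−31 → Sep 30, 1674 (end of Sep, 30 days; 42 left).
−30 → Aug 31, 1674 (end of Aug, 31 days; 12 left).
−12 → Aug 19, 1674.

August 19, 1674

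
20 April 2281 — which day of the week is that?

Doomsday rule: the anchor day for the 2200s is Friday. For year 81: 81÷12 = 6 r 9, and 9÷4 = 2, so 6+9+2 = 17.
Friday + 17 ≡ Monday — that's 2281's doomsday.
In April the doomsday date is Apr 4.
Apr 20 is 16 days after Apr 4; 16 mod 7 = 2, so Monday + 2 = Wednesday.

Wednesday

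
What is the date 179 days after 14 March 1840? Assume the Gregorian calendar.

September 9, 1840

Mar has 31 days: +18 → Apr 1, 1840 (161 left).
Apr has 30 days: +30 → May 1, 1840 (131 left).
May has 31 days: +31 → Jun 1, 1840 (100 left).
Jun has 30 days: +30 → Jul 1, 1840 (70 left).
Jul has 31 days: +31 → Aug 1, 1840 (39 left).
Aug has 31 days: +31 → Sep 1, 1840 (8 left).
+8 → Sep 9, 1840.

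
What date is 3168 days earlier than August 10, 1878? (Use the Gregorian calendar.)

−365 (one year) → Aug 10, 1877 (2803 left).
−365 (one year) → Aug 10, 1876 (2438 left).
−366 (one year; includes Feb 29, 1876) → Aug 10, 1875 (2072 left).
−365 (one year) → Aug 10, 1874 (1707 left).
−365 (one year) → Aug 10, 1873 (1342 left).
−365 (one year) → Aug 10, 1872 (977 left).
−366 (one year; includes Feb 29, 1872) → Aug 10, 1871 (611 left).
−365 (one year) → Aug 10, 1870 (246 left).
−10 → Jul 31, 1870 (end of Jul, 31 days; 236 left).
−31 → Jun 30, 1870 (end of Jun, 30 days; 205 left).
−30 → May 31, 1870 (end of May, 31 days; 175 left).
−31 → Apr 30, 1870 (end of Apr, 30 days; 144 left).
−30 → Mar 31, 1870 (end of Mar, 31 days; 114 left).
−31 → Feb 28, 1870 (end of Feb, 28 days; 83 left).
−28 → Jan 31, 1870 (end of Jan, 31 days; 55 left).
−31 → Dec 31, 1869 (end of Dec, 31 days; 24 left).
−24 → Dec 7, 1869.

December 7, 1869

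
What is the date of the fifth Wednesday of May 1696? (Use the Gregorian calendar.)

May 30, 1696

May 1, 1696 is a Tuesday.
The first Wednesday is therefore May 2 (1 days later).
The fifth Wednesday is 2 + 4×7 = May 30.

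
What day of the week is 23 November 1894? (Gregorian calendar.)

Doomsday rule: the anchor day for the 1800s is Friday. For year 94: 94÷12 = 7 r 10, and 10÷4 = 2, so 7+10+2 = 19.
Friday + 19 ≡ Wednesday — that's 1894's doomsday.
In November the doomsday date is Nov 7.
Nov 23 is 16 days after Nov 7; 16 mod 7 = 2, so Wednesday + 2 = Friday.

Friday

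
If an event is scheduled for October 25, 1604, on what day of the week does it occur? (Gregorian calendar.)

Doomsday rule: the anchor day for the 1600s is Tuesday. For year 04: 4÷12 = 0 r 4, and 4÷4 = 1, so 0+4+1 = 5.
Tuesday + 5 ≡ Sunday — that's 1604's doomsday.
In October the doomsday date is Oct 10.
Oct 25 is 15 days after Oct 10; 15 mod 7 = 1, so Sunday + 1 = Monday.

Monday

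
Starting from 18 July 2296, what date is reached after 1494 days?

+365 (one year) → Jul 18, 2297 (1129 left).
+365 (one year) → Jul 18, 2298 (764 left).
+365 (one year) → Jul 18, 2299 (399 left).
Jul has 31 days: +14 → Aug 1, 2299 (385 left).
Aug has 31 days: +31 → Sep 1, 2299 (354 left).
Sep has 30 days: +30 → Oct 1, 2299 (324 left).
Oct has 31 days: +31 → Nov 1, 2299 (293 left).
Nov has 30 days: +30 → Dec 1, 2299 (263 left).
Dec has 31 days: +31 → Jan 1, 2300 (232 left).
Jan has 31 days: +31 → Feb 1, 2300 (201 left).
Feb has 28 days: +28 → Mar 1, 2300 (173 left).
Mar has 31 days: +31 → Apr 1, 2300 (142 left).
Apr has 30 days: +30 → May 1, 2300 (112 left).
May has 31 days: +31 → Jun 1, 2300 (81 left).
Jun has 30 days: +30 → Jul 1, 2300 (51 left).
Jul has 31 days: +31 → Aug 1, 2300 (20 left).
+20 → Aug 21, 2300.

August 21, 2300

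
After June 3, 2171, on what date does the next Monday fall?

June 10, 2171

Jun 3, 2171 is a Monday.
From Monday to the next Monday is 7 days.
Jun 3, 2171 + 7 = Jun 10, 2171.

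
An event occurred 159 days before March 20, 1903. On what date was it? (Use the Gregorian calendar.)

October 12, 1902

−20 → Feb 28, 1903 (end of Feb, 28 days; 139 left).
−28 → Jan 31, 1903 (end of Jan, 31 days; 111 left).
−31 → Dec 31, 1902 (end of Dec, 31 days; 80 left).
−31 → Nov 30, 1902 (end of Nov, 30 days; 49 left).
−30 → Oct 31, 1902 (end of Oct, 31 days; 19 left).
−19 → Oct 12, 1902.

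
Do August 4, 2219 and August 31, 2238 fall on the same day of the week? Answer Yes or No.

No

From Aug 4, 2219 to Aug 31, 2238 is 6967 days.
6967 mod 7 = 2, so they are different weekdays.
(Aug 4, 2219 is a Wednesday; Aug 31, 2238 is a Friday.)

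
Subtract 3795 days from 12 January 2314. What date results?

August 23, 2303

−365 (one year) → Jan 12, 2313 (3430 left).
−366 (one year; includes Feb 29, 2312) → Jan 12, 2312 (3064 left).
−365 (one year) → Jan 12, 2311 (2699 left).
−365 (one year) → Jan 12, 2310 (2334 left).
−365 (one year) → Jan 12, 2309 (1969 left).
−366 (one year; includes Feb 29, 2308) → Jan 12, 2308 (1603 left).
−365 (one year) → Jan 12, 2307 (1238 left).
−365 (one year) → Jan 12, 2306 (873 left).
−365 (one year) → Jan 12, 2305 (508 left).
−366 (one year; includes Feb 29, 2304) → Jan 12, 2304 (142 left).
−12 → Dec 31, 2303 (end of Dec, 31 days; 130 left).
−31 → Nov 30, 2303 (end of Nov, 30 days; 99 left).
−30 → Oct 31, 2303 (end of Oct, 31 days; 69 left).
−31 → Sep 30, 2303 (end of Sep, 30 days; 38 left).
−30 → Aug 31, 2303 (end of Aug, 31 days; 8 left).
−8 → Aug 23, 2303.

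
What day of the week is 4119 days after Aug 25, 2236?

Sunday

Aug 25, 2236 is a Thursday.
4119 mod 7 = 3, so 4119 days after a Thursday is Thursday + 3 = Sunday.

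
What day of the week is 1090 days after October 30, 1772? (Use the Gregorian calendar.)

Oct 30, 1772 is a Friday.
1090 mod 7 = 5, so 1090 days after a Friday is Friday + 5 = Wednesday.

Wednesday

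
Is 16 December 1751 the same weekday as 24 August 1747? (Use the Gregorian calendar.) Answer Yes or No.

From Aug 24, 1747 to Dec 16, 1751 is 1575 days.
1575 mod 7 = 0, so they are the same weekday.
(Aug 24, 1747 is a Thursday; Dec 16, 1751 is a Thursday.)

Yes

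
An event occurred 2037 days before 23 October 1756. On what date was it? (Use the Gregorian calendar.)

March 27, 1751

−366 (one year; includes Feb 29, 1756) → Oct 23, 1755 (1671 left).
−365 (one year) → Oct 23, 1754 (1306 left).
−365 (one year) → Oct 23, 1753 (941 left).
−365 (one year) → Oct 23, 1752 (576 left).
−366 (one year; includes Feb 29, 1752) → Oct 23, 1751 (210 left).
−23 → Sep 30, 1751 (end of Sep, 30 days; 187 left).
−30 → Aug 31, 1751 (end of Aug, 31 days; 157 left).
−31 → Jul 31, 1751 (end of Jul, 31 days; 126 left).
−31 → Jun 30, 1751 (end of Jun, 30 days; 95 left).
−30 → May 31, 1751 (end of May, 31 days; 65 left).
−31 → Apr 30, 1751 (end of Apr, 30 days; 34 left).
−30 → Mar 31, 1751 (end of Mar, 31 days; 4 left).
−4 → Mar 27, 1751.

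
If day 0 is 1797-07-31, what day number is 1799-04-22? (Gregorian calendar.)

630

Jul 31, 1797 → Jul 31, 1798: 365 days.
Jul 31, 1798 → Aug 31, 1798: 31 days (July has 31).
Aug 31, 1798 → Sep 30, 1798: 30 days (August has 31).
Sep 30, 1798 → Oct 30, 1798: 30 days (September has 30).
Oct 30, 1798 → Nov 30, 1798: 31 days (October has 31).
Nov 30, 1798 → Dec 30, 1798: 30 days (November has 30).
Dec 30, 1798 → Jan 30, 1799: 31 days (December has 31).
Jan 30, 1799 → Feb 28, 1799: 29 days (January has 31).
Feb 28, 1799 → Mar 28, 1799: 28 days (February has 28).
Mar 28, 1799 → Apr 22, 1799: 25 days.
Total: 630 days.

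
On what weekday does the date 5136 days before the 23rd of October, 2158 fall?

Wednesday

First find the weekday of Oct 23, 2158. Doomsday rule: the anchor day for the 2100s is Sunday. For year 58: 58÷12 = 4 r 10, and 10÷4 = 2, so 4+10+2 = 16.
Sunday + 16 ≡ Tuesday — that's 2158's doomsday.
In October the doomsday date is Oct 10.
Oct 23 is 13 days after Oct 10; 13 mod 7 = 6, so Tuesday + 6 = Monday.
5136 mod 7 = 5, so 5136 days before a Monday is Monday − 5 = Wednesday.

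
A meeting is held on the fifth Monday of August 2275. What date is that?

August 1, 2275 is a Sunday.
The first Monday is therefore August 2 (1 days later).
The fifth Monday is 2 + 4×7 = August 30.

August 30, 2275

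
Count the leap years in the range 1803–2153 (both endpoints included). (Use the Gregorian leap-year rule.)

Multiples of 4 in [1803,2153]: 88.
Of those, multiples of 100: 3 (not leap unless ÷400).
Multiples of 400: 1.
Leap years = 88 − 3 + 1 = 86.

86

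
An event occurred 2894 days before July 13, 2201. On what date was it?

−365 (one year) → Jul 13, 2200 (2529 left).
−365 (one year) → Jul 13, 2199 (2164 left).
−365 (one year) → Jul 13, 2198 (1799 left).
−365 (one year) → Jul 13, 2197 (1434 left).
−365 (one year) → Jul 13, 2196 (1069 left).
−366 (one year; includes Feb 29, 2196) → Jul 13, 2195 (703 left).
−365 (one year) → Jul 13, 2194 (338 left).
−13 → Jun 30, 2194 (end of Jun, 30 days; 325 left).
−30 → May 31, 2194 (end of May, 31 days; 295 left).
−31 → Apr 30, 2194 (end of Apr, 30 days; 264 left).
−30 → Mar 31, 2194 (end of Mar, 31 days; 234 left).
−31 → Feb 28, 2194 (end of Feb, 28 days; 203 left).
−28 → Jan 31, 2194 (end of Jan, 31 days; 175 left).
−31 → Dec 31, 2193 (end of Dec, 31 days; 144 left).
−31 → Nov 30, 2193 (end of Nov, 30 days; 113 left).
−30 → Oct 31, 2193 (end of Oct, 31 days; 83 left).
−31 → Sep 30, 2193 (end of Sep, 30 days; 52 left).
−30 → Aug 31, 2193 (end of Aug, 31 days; 22 left).
−22 → Aug 9, 2193.

August 9, 2193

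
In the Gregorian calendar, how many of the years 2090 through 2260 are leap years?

41

Multiples of 4 in [2090,2260]: 43.
Of those, multiples of 100: 2 (not leap unless ÷400).
Multiples of 400: 0.
Leap years = 43 − 2 + 0 = 41.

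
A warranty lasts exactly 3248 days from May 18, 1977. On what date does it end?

April 9, 1986

+365 (one year) → May 18, 1978 (2883 left).
+365 (one year) → May 18, 1979 (2518 left).
+366 (one year; includes Feb 29, 1980) → May 18, 1980 (2152 left).
+365 (one year) → May 18, 1981 (1787 left).
+365 (one year) → May 18, 1982 (1422 left).
+365 (one year) → May 18, 1983 (1057 left).
+366 (one year; includes Feb 29, 1984) → May 18, 1984 (691 left).
+365 (one year) → May 18, 1985 (326 left).
May has 31 days: +14 → Jun 1, 1985 (312 left).
Jun has 30 days: +30 → Jul 1, 1985 (282 left).
Jul has 31 days: +31 → Aug 1, 1985 (251 left).
Aug has 31 days: +31 → Sep 1, 1985 (220 left).
Sep has 30 days: +30 → Oct 1, 1985 (190 left).
Oct has 31 days: +31 → Nov 1, 1985 (159 left).
Nov has 30 days: +30 → Dec 1, 1985 (129 left).
Dec has 31 days: +31 → Jan 1, 1986 (98 left).
Jan has 31 days: +31 → Feb 1, 1986 (67 left).
Feb has 28 days: +28 → Mar 1, 1986 (39 left).
Mar has 31 days: +31 → Apr 1, 1986 (8 left).
+8 → Apr 9, 1986.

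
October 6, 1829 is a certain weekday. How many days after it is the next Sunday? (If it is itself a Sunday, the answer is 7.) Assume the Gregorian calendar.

5

Oct 6, 1829 is a Tuesday.
From Tuesday to the next Sunday is 5 days.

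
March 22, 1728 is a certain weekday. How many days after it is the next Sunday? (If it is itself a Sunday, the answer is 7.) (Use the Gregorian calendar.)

Mar 22, 1728 is a Monday.
From Monday to the next Sunday is 6 days.

6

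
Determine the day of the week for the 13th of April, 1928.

Friday

Doomsday rule: the anchor day for the 1900s is Wednesday. For year 28: 28÷12 = 2 r 4, and 4÷4 = 1, so 2+4+1 = 7.
Wednesday + 7 ≡ Wednesday — that's 1928's doomsday.
In April the doomsday date is Apr 4.
Apr 13 is 9 days after Apr 4; 9 mod 7 = 2, so Wednesday + 2 = Friday.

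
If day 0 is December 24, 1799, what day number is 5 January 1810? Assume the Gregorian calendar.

3664

Dec 24, 1799 → Dec 24, 1800: 365 days.
Dec 24, 1800 → Dec 24, 1801: 365 days.
Dec 24, 1801 → Dec 24, 1802: 365 days.
Dec 24, 1802 → Dec 24, 1803: 365 days.
Dec 24, 1803 → Dec 24, 1804: 366 days (Feb 29, 1804 is in that span).
Dec 24, 1804 → Dec 24, 1805: 365 days.
Dec 24, 1805 → Dec 24, 1806: 365 days.
Dec 24, 1806 → Dec 24, 1807: 365 days.
Dec 24, 1807 → Dec 24, 1808: 366 days (Feb 29, 1808 is in that span).
Dec 24, 1808 → Jan 24, 1809: 31 days (December has 31).
Jan 24, 1809 → Feb 24, 1809: 31 days (January has 31).
Feb 24, 1809 → Mar 24, 1809: 28 days (February has 28).
Mar 24, 1809 → Apr 24, 1809: 31 days (March has 31).
Apr 24, 1809 → May 24, 1809: 30 days (April has 30).
May 24, 1809 → Jun 24, 1809: 31 days (May has 31).
Jun 24, 1809 → Jul 24, 1809: 30 days (June has 30).
Jul 24, 1809 → Aug 24, 1809: 31 days (July has 31).
Aug 24, 1809 → Sep 24, 1809: 31 days (August has 31).
Sep 24, 1809 → Oct 24, 1809: 30 days (September has 30).
Oct 24, 1809 → Nov 24, 1809: 31 days (October has 31).
Nov 24, 1809 → Dec 24, 1809: 30 days (November has 30).
Dec 24, 1809 → Jan 5, 1810: 12 days.
Total: 3664 days.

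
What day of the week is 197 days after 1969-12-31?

Thursday

First find the weekday of Dec 31, 1969. Doomsday rule: the anchor day for the 1900s is Wednesday. For year 69: 69÷12 = 5 r 9, and 9÷4 = 2, so 5+9+2 = 16.
Wednesday + 16 ≡ Friday — that's 1969's doomsday.
In December the doomsday date is Dec 12.
Dec 31 is 19 days after Dec 12; 19 mod 7 = 5, so Friday + 5 = Wednesday.
197 mod 7 = 1, so 197 days after a Wednesday is Wednesday + 1 = Thursday.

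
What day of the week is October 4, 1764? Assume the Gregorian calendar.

Doomsday rule: the anchor day for the 1700s is Sunday. For year 64: 64÷12 = 5 r 4, and 4÷4 = 1, so 5+4+1 = 10.
Sunday + 10 ≡ Wednesday — that's 1764's doomsday.
In October the doomsday date is Oct 10.
Oct 4 is 6 days before Oct 10; 6 mod 7 = 6, so Wednesday − 6 = Thursday.

Thursday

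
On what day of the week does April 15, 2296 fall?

Doomsday rule: the anchor day for the 2200s is Friday. For year 96: 96÷12 = 8 r 0, and 0÷4 = 0, so 8+0+0 = 8.
Friday + 8 ≡ Saturday — that's 2296's doomsday.
In April the doomsday date is Apr 4.
Apr 15 is 11 days after Apr 4; 11 mod 7 = 4, so Saturday + 4 = Wednesday.

Wednesday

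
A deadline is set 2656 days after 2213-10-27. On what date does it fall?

February 3, 2221

+365 (one year) → Oct 27, 2214 (2291 left).
+365 (one year) → Oct 27, 2215 (1926 left).
+366 (one year; includes Feb 29, 2216) → Oct 27, 2216 (1560 left).
+365 (one year) → Oct 27, 2217 (1195 left).
+365 (one year) → Oct 27, 2218 (830 left).
+365 (one year) → Oct 27, 2219 (465 left).
+366 (one year; includes Feb 29, 2220) → Oct 27, 2220 (99 left).
Oct has 31 days: +5 → Nov 1, 2220 (94 left).
Nov has 30 days: +30 → Dec 1, 2220 (64 left).
Dec has 31 days: +31 → Jan 1, 2221 (33 left).
Jan has 31 days: +31 → Feb 1, 2221 (2 left).
+2 → Feb 3, 2221.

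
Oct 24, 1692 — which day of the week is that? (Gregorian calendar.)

Doomsday rule: the anchor day for the 1600s is Tuesday. For year 92: 92÷12 = 7 r 8, and 8÷4 = 2, so 7+8+2 = 17.
Tuesday + 17 ≡ Friday — that's 1692's doomsday.
In October the doomsday date is Oct 10.
Oct 24 is 14 days after Oct 10; 14 mod 7 = 0, so Friday + 0 = Friday.

Friday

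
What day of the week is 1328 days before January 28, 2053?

First find the weekday of Jan 28, 2053. Doomsday rule: the anchor day for the 2000s is Tuesday. For year 53: 53÷12 = 4 r 5, and 5÷4 = 1, so 4+5+1 = 10.
Tuesday + 10 ≡ Friday — that's 2053's doomsday.
In January the doomsday date is Jan 3 (2053 is not a leap year).
Jan 28 is 25 days after Jan 3; 25 mod 7 = 4, so Friday + 4 = Tuesday.
1328 mod 7 = 5, so 1328 days before a Tuesday is Tuesday − 5 = Thursday.

Thursday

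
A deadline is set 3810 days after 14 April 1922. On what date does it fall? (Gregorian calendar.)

+365 (one year) → Apr 14, 1923 (3445 left).
+366 (one year; includes Feb 29, 1924) → Apr 14, 1924 (3079 left).
+365 (one year) → Apr 14, 1925 (2714 left).
+365 (one year) → Apr 14, 1926 (2349 left).
+365 (one year) → Apr 14, 1927 (1984 left).
+366 (one year; includes Feb 29, 1928) → Apr 14, 1928 (1618 left).
+365 (one year) → Apr 14, 1929 (1253 left).
+365 (one year) → Apr 14, 1930 (888 left).
+365 (one year) → Apr 14, 1931 (523 left).
+366 (one year; includes Feb 29, 1932) → Apr 14, 1932 (157 left).
Apr has 30 days: +17 → May 1, 1932 (140 left).
May has 31 days: +31 → Jun 1, 1932 (109 left).
Jun has 30 days: +30 → Jul 1, 1932 (79 left).
Jul has 31 days: +31 → Aug 1, 1932 (48 left).
Aug has 31 days: +31 → Sep 1, 1932 (17 left).
+17 → Sep 18, 1932.

September 18, 1932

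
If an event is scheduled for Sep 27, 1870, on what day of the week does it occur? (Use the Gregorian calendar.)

Tuesday

Doomsday rule: the anchor day for the 1800s is Friday. For year 70: 70÷12 = 5 r 10, and 10÷4 = 2, so 5+10+2 = 17.
Friday + 17 ≡ Monday — that's 1870's doomsday.
In September the doomsday date is Sep 5.
Sep 27 is 22 days after Sep 5; 22 mod 7 = 1, so Monday + 1 = Tuesday.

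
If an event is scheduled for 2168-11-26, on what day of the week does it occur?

Saturday

Doomsday rule: the anchor day for the 2100s is Sunday. For year 68: 68÷12 = 5 r 8, and 8÷4 = 2, so 5+8+2 = 15.
Sunday + 15 ≡ Monday — that's 2168's doomsday.
In November the doomsday date is Nov 7.
Nov 26 is 19 days after Nov 7; 19 mod 7 = 5, so Monday + 5 = Saturday.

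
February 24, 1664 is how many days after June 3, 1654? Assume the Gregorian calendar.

3553

Jun 3, 1654 → Jun 3, 1655: 365 days.
Jun 3, 1655 → Jun 3, 1656: 366 days (Feb 29, 1656 is in that span).
Jun 3, 1656 → Jun 3, 1657: 365 days.
Jun 3, 1657 → Jun 3, 1658: 365 days.
Jun 3, 1658 → Jun 3, 1659: 365 days.
Jun 3, 1659 → Jun 3, 1660: 366 days (Feb 29, 1660 is in that span).
Jun 3, 1660 → Jun 3, 1661: 365 days.
Jun 3, 1661 → Jun 3, 1662: 365 days.
Jun 3, 1662 → Jun 3, 1663: 365 days.
Jun 3, 1663 → Jul 3, 1663: 30 days (June has 30).
Jul 3, 1663 → Aug 3, 1663: 31 days (July has 31).
Aug 3, 1663 → Sep 3, 1663: 31 days (August has 31).
Sep 3, 1663 → Oct 3, 1663: 30 days (September has 30).
Oct 3, 1663 → Nov 3, 1663: 31 days (October has 31).
Nov 3, 1663 → Dec 3, 1663: 30 days (November has 30).
Dec 3, 1663 → Jan 3, 1664: 31 days (December has 31).
Jan 3, 1664 → Feb 3, 1664: 31 days (January has 31).
Feb 3, 1664 → Feb 24, 1664: 21 days.
Total: 3553 days.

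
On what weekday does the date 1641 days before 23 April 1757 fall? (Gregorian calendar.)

First find the weekday of Apr 23, 1757. Doomsday rule: the anchor day for the 1700s is Sunday. For year 57: 57÷12 = 4 r 9, and 9÷4 = 2, so 4+9+2 = 15.
Sunday + 15 ≡ Monday — that's 1757's doomsday.
In April the doomsday date is Apr 4.
Apr 23 is 19 days after Apr 4; 19 mod 7 = 5, so Monday + 5 = Saturday.
1641 mod 7 = 3, so 1641 days before a Saturday is Saturday − 3 = Wednesday.

Wednesday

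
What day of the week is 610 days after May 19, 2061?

First find the weekday of May 19, 2061. Doomsday rule: the anchor day for the 2000s is Tuesday. For year 61: 61÷12 = 5 r 1, and 1÷4 = 0, so 5+1+0 = 6.
Tuesday + 6 ≡ Monday — that's 2061's doomsday.
In May the doomsday date is May 9.
May 19 is 10 days after May 9; 10 mod 7 = 3, so Monday + 3 = Thursday.
610 mod 7 = 1, so 610 days after a Thursday is Thursday + 1 = Friday.

Friday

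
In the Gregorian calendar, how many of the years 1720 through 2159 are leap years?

107

Multiples of 4 in [1720,2159]: 110.
Of those, multiples of 100: 4 (not leap unless ÷400).
Multiples of 400: 1.
Leap years = 110 − 4 + 1 = 107.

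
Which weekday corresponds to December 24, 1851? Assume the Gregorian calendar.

Wednesday

Doomsday rule: the anchor day for the 1800s is Friday. For year 51: 51÷12 = 4 r 3, and 3÷4 = 0, so 4+3+0 = 7.
Friday + 7 ≡ Friday — that's 1851's doomsday.
In December the doomsday date is Dec 12.
Dec 24 is 12 days after Dec 12; 12 mod 7 = 5, so Friday + 5 = Wednesday.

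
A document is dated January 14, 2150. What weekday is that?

Wednesday

Doomsday rule: the anchor day for the 2100s is Sunday. For year 50: 50÷12 = 4 r 2, and 2÷4 = 0, so 4+2+0 = 6.
Sunday + 6 ≡ Saturday — that's 2150's doomsday.
In January the doomsday date is Jan 3 (2150 is not a leap year).
Jan 14 is 11 days after Jan 3; 11 mod 7 = 4, so Saturday + 4 = Wednesday.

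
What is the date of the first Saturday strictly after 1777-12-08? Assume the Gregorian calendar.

December 13, 1777

Dec 8, 1777 is a Monday.
From Monday to the next Saturday is 5 days.
Dec 8, 1777 + 5 = Dec 13, 1777.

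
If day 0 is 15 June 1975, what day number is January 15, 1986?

3867

Jun 15, 1975 → Jun 15, 1976: 366 days (Feb 29, 1976 is in that span).
Jun 15, 1976 → Jun 15, 1977: 365 days.
Jun 15, 1977 → Jun 15, 1978: 365 days.
Jun 15, 1978 → Jun 15, 1979: 365 days.
Jun 15, 1979 → Jun 15, 1980: 366 days (Feb 29, 1980 is in that span).
Jun 15, 1980 → Jun 15, 1981: 365 days.
Jun 15, 1981 → Jun 15, 1982: 365 days.
Jun 15, 1982 → Jun 15, 1983: 365 days.
Jun 15, 1983 → Jun 15, 1984: 366 days (Feb 29, 1984 is in that span).
Jun 15, 1984 → Jun 15, 1985: 365 days.
Jun 15, 1985 → Jul 15, 1985: 30 days (June has 30).
Jul 15, 1985 → Aug 15, 1985: 31 days (July has 31).
Aug 15, 1985 → Sep 15, 1985: 31 days (August has 31).
Sep 15, 1985 → Oct 15, 1985: 30 days (September has 30).
Oct 15, 1985 → Nov 15, 1985: 31 days (October has 31).
Nov 15, 1985 → Dec 15, 1985: 30 days (November has 30).
Dec 15, 1985 → Jan 15, 1986: 31 days.
Total: 3867 days.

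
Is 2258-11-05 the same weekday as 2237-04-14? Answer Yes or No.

From Apr 14, 2237 to Nov 5, 2258 is 7875 days.
7875 mod 7 = 0, so they are the same weekday.
(Apr 14, 2237 is a Friday; Nov 5, 2258 is a Friday.)

Yes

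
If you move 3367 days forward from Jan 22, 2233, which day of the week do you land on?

Jan 22, 2233 is a Tuesday.
3367 mod 7 = 0, so 3367 days after a Tuesday is Tuesday + 0 = Tuesday.

Tuesday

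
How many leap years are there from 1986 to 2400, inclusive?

101

Multiples of 4 in [1986,2400]: 104.
Of those, multiples of 100: 5 (not leap unless ÷400).
Multiples of 400: 2.
Leap years = 104 − 5 + 2 = 101.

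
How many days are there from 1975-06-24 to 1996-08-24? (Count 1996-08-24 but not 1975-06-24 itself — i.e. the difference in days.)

7732

Jun 24, 1975 → Jun 24, 1976: 366 days (Feb 29, 1976 is in that span).
Jun 24, 1976 → Jun 24, 1977: 365 days.
Jun 24, 1977 → Jun 24, 1978: 365 days.
Jun 24, 1978 → Jun 24, 1979: 365 days.
Jun 24, 1979 → Jun 24, 1980: 366 days (Feb 29, 1980 is in that span).
Jun 24, 1980 → Jun 24, 1981: 365 days.
Jun 24, 1981 → Jun 24, 1982: 365 days.
Jun 24, 1982 → Jun 24, 1983: 365 days.
Jun 24, 1983 → Jun 24, 1984: 366 days (Feb 29, 1984 is in that span).
Jun 24, 1984 → Jun 24, 1985: 365 days.
Jun 24, 1985 → Jun 24, 1986: 365 days.
Jun 24, 1986 → Jun 24, 1987: 365 days.
Jun 24, 1987 → Jun 24, 1988: 366 days (Feb 29, 1988 is in that span).
Jun 24, 1988 → Jun 24, 1989: 365 days.
Jun 24, 1989 → Jun 24, 1990: 365 days.
Jun 24, 1990 → Jun 24, 1991: 365 days.
Jun 24, 1991 → Jun 24, 1992: 366 days (Feb 29, 1992 is in that span).
Jun 24, 1992 → Jun 24, 1993: 365 days.
Jun 24, 1993 → Jun 24, 1994: 365 days.
Jun 24, 1994 → Jun 24, 1995: 365 days.
Jun 24, 1995 → Jun 24, 1996: 366 days (Feb 29, 1996 is in that span).
Jun 24, 1996 → Jul 24, 1996: 30 days (June has 30).
Jul 24, 1996 → Aug 24, 1996: 31 days.
Total: 7732 days.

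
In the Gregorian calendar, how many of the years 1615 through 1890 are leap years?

67

Multiples of 4 in [1615,1890]: 69.
Of those, multiples of 100: 2 (not leap unless ÷400).
Multiples of 400: 0.
Leap years = 69 − 2 + 0 = 67.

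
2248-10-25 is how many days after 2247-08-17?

Aug 17, 2247 → Aug 17, 2248: 366 days (Feb 29, 2248 is in that span).
Aug 17, 2248 → Sep 17, 2248: 31 days (August has 31).
Sep 17, 2248 → Oct 17, 2248: 30 days (September has 30).
Oct 17, 2248 → Oct 25, 2248: 8 days.
Total: 435 days.

435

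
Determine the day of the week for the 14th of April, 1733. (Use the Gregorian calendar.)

Tuesday

Doomsday rule: the anchor day for the 1700s is Sunday. For year 33: 33÷12 = 2 r 9, and 9÷4 = 2, so 2+9+2 = 13.
Sunday + 13 ≡ Saturday — that's 1733's doomsday.
In April the doomsday date is Apr 4.
Apr 14 is 10 days after Apr 4; 10 mod 7 = 3, so Saturday + 3 = Tuesday.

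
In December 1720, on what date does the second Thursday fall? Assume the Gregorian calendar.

December 1, 1720 is a Sunday.
The first Thursday is therefore December 5 (4 days later).
The second Thursday is 5 + 1×7 = December 12.

December 12, 1720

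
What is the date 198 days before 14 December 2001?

−14 → Nov 30, 2001 (end of Nov, 30 days; 184 left).
−30 → Oct 31, 2001 (end of Oct, 31 days; 154 left).
−31 → Sep 30, 2001 (end of Sep, 30 days; 123 left).
−30 → Aug 31, 2001 (end of Aug, 31 days; 93 left).
−31 → Jul 31, 2001 (end of Jul, 31 days; 62 left).
−31 → Jun 30, 2001 (end of Jun, 30 days; 31 left).
−30 → May 31, 2001 (end of May, 31 days; 1 left).
−1 → May 30, 2001.

May 30, 2001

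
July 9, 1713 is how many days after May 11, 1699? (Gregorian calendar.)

May 11, 1699 → May 11, 1700: 365 days.
May 11, 1700 → May 11, 1701: 365 days.
May 11, 1701 → May 11, 1702: 365 days.
May 11, 1702 → May 11, 1703: 365 days.
May 11, 1703 → May 11, 1704: 366 days (Feb 29, 1704 is in that span).
May 11, 1704 → May 11, 1705: 365 days.
May 11, 1705 → May 11, 1706: 365 days.
May 11, 1706 → May 11, 1707: 365 days.
May 11, 1707 → May 11, 1708: 366 days (Feb 29, 1708 is in that span).
May 11, 1708 → May 11, 1709: 365 days.
May 11, 1709 → May 11, 1710: 365 days.
May 11, 1710 → May 11, 1711: 365 days.
May 11, 1711 → May 11, 1712: 366 days (Feb 29, 1712 is in that span).
May 11, 1712 → May 11, 1713: 365 days.
May 11, 1713 → Jun 11, 1713: 31 days (May has 31).
Jun 11, 1713 → Jul 9, 1713: 28 days.
Total: 5172 days.

5172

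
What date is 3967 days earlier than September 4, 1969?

October 25, 1958

−365 (one year) → Sep 4, 1968 (3602 left).
−366 (one year; includes Feb 29, 1968) → Sep 4, 1967 (3236 left).
−365 (one year) → Sep 4, 1966 (2871 left).
−365 (one year) → Sep 4, 1965 (2506 left).
−365 (one year) → Sep 4, 1964 (2141 left).
−366 (one year; includes Feb 29, 1964) → Sep 4, 1963 (1775 left).
−365 (one year) → Sep 4, 1962 (1410 left).
−365 (one year) → Sep 4, 1961 (1045 left).
−365 (one year) → Sep 4, 1960 (680 left).
−366 (one year; includes Feb 29, 1960) → Sep 4, 1959 (314 left).
−4 → Aug 31, 1959 (end of Aug, 31 days; 310 left).
−31 → Jul 31, 1959 (end of Jul, 31 days; 279 left).
−31 → Jun 30, 1959 (end of Jun, 30 days; 248 left).
−30 → May 31, 1959 (end of May, 31 days; 218 left).
−31 → Apr 30, 1959 (end of Apr, 30 days; 187 left).
−30 → Mar 31, 1959 (end of Mar, 31 days; 157 left).
−31 → Feb 28, 1959 (end of Feb, 28 days; 126 left).
−28 → Jan 31, 1959 (end of Jan, 31 days; 98 left).
−31 → Dec 31, 1958 (end of Dec, 31 days; 67 left).
−31 → Nov 30, 1958 (end of Nov, 30 days; 36 left).
−30 → Oct 31, 1958 (end of Oct, 31 days; 6 left).
−6 → Oct 25, 1958.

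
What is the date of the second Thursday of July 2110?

July 1, 2110 is a Tuesday.
The first Thursday is therefore July 3 (2 days later).
The second Thursday is 3 + 1×7 = July 10.

July 10, 2110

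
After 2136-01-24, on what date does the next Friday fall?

January 27, 2136

Jan 24, 2136 is a Tuesday.
From Tuesday to the next Friday is 3 days.
Jan 24, 2136 + 3 = Jan 27, 2136.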